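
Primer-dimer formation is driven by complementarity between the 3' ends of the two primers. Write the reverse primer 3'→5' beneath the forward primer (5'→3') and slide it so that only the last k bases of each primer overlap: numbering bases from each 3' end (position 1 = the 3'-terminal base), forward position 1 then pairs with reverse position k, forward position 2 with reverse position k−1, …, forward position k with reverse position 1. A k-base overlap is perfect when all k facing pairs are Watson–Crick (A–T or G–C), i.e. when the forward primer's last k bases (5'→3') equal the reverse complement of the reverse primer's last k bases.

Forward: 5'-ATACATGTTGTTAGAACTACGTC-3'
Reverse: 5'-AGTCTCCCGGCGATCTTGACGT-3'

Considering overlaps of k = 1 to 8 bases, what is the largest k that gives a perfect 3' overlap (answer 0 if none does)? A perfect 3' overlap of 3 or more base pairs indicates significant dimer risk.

Longest perfect overlap: 5 complementary base pairs; significant dimer risk (threshold 3).

Last 8 bases (5'→3') — forward …ACTACGTC, reverse …CTTGACGT.
Reverse complement of the reverse primer's last 8 bases: ACGTCAAG; its first k bases are the reverse complement of the reverse primer's last k bases, so a perfect k-base overlap needs the forward primer's last k bases to equal them.
Comparing (forward last k vs required): k=1: C vs A ✗; k=2: TC vs AC ✗; k=3: GTC vs ACG ✗; k=4: CGTC vs ACGT ✗; k=5: ACGTC vs ACGTC ✓; k=6: TACGTC vs ACGTCA ✗; k=7: CTACGTC vs ACGTCAA ✗; k=8: ACTACGTC vs ACGTCAAG ✗.
Only k = 5 is perfect, so the longest perfect 3' overlap is 5.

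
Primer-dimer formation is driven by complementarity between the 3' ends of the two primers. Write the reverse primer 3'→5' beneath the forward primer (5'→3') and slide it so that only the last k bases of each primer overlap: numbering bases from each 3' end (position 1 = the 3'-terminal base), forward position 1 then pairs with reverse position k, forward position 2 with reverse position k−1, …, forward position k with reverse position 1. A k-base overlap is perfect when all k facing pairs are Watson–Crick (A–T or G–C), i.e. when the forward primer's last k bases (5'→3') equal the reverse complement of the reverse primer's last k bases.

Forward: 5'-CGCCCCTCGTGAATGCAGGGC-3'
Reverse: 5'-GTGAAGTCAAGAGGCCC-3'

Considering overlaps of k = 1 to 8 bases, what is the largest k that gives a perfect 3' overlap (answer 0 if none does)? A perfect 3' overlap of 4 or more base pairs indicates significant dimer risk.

Longest perfect overlap: 4 complementary base pairs; significant dimer risk (threshold 4).

Last 8 bases (5'→3') — forward …TGCAGGGC, reverse …AGAGGCCC.
Reverse complement of the reverse primer's last 8 bases: GGGCCTCT; its first k bases are the reverse complement of the reverse primer's last k bases, so a perfect k-base overlap needs the forward primer's last k bases to equal them.
Comparing (forward last k vs required): k=1: C vs G ✗; k=2: GC vs GG ✗; k=3: GGC vs GGG ✗; k=4: GGGC vs GGGC ✓; k=5: AGGGC vs GGGCC ✗; k=6: CAGGGC vs GGGCCT ✗; k=7: GCAGGGC vs GGGCCTC ✗; k=8: TGCAGGGC vs GGGCCTCT ✗.
Only k = 4 is perfect, so the longest perfect 3' overlap is 4.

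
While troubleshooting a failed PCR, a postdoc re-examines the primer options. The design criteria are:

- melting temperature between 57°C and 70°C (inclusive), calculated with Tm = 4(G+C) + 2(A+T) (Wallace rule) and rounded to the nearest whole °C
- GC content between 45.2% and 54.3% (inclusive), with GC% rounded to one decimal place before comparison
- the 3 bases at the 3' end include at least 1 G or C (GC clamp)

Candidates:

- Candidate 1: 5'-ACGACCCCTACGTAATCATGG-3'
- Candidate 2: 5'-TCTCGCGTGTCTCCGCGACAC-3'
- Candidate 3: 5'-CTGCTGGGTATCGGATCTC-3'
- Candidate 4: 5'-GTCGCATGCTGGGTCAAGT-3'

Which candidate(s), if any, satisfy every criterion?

Candidate 1 only.

Candidate 1 (21 nt, A=6 T=4 G=4 C=7): Tm = 2·10 + 4·11 = 64°C ✓; GC 11/21 = 52.4% ✓; 3' end TGG has 2 G/C ✓ — passes.
Candidate 2 (21 nt, A=2 T=5 G=5 C=9): Tm = 2·7 + 4·14 = 70°C ✓; GC 14/21 = 66.7%, outside 45.2–54.3% ✗; 3' end CAC has 2 G/C ✓ — fails.
Candidate 3 (19 nt, A=2 T=6 G=6 C=5): Tm = 2·8 + 4·11 = 60°C ✓; GC 11/19 = 57.9%, outside 45.2–54.3% ✗; 3' end CTC has 2 G/C ✓ — fails.
Candidate 4 (19 nt, A=3 T=5 G=7 C=4): Tm = 2·8 + 4·11 = 60°C ✓; GC 11/19 = 57.9%, outside 45.2–54.3% ✗; 3' end AGT has 1 G/C ✓ — fails.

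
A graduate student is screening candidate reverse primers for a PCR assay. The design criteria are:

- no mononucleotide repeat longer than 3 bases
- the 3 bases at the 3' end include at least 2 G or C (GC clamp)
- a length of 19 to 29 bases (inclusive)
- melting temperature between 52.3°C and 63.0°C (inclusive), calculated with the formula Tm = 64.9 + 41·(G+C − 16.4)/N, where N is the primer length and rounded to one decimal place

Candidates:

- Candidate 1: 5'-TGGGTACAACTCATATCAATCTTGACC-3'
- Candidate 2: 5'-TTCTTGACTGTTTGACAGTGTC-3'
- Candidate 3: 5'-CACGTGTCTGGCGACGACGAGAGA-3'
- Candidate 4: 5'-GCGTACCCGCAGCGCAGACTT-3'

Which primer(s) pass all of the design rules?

Candidate 1 (27 nt, A=8 T=8 G=4 C=7): longest run = 3 ✓; 3' end ACC has 2 G/C ✓; length 27 ✓; Tm = 64.9 + 41·(11 − 16.4)/27 = 56.7°C ✓ — passes.
Candidate 2 (22 nt, A=3 T=10 G=5 C=4): longest run = 3 ✓; 3' end GTC has 2 G/C ✓; length 22 ✓; Tm = 64.9 + 41·(9 − 16.4)/22 = 51.1°C, outside 52.3–63.0°C ✗ — fails.
Candidate 3 (24 nt, A=6 T=3 G=9 C=6): longest run = 2 ✓; 3' end AGA has 1 G/C, need ≥2 ✗; length 24 ✓; Tm = 64.9 + 41·(15 − 16.4)/24 = 62.5°C ✓ — fails.
Candidate 4 (21 nt, A=4 T=3 G=6 C=8): longest run = 3 ✓; 3' end CTT has 1 G/C, need ≥2 ✗; length 21 ✓; Tm = 64.9 + 41·(14 − 16.4)/21 = 60.2°C ✓ — fails.

Candidate 1 only.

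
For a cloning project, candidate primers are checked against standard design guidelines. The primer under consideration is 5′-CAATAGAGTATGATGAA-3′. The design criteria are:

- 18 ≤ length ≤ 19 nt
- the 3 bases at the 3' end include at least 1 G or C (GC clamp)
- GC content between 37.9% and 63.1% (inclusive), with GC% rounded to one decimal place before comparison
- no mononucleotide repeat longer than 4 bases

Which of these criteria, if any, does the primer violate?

Base counts: A=8, T=4, G=4, C=1 (length 17).
length: length 17, outside 18–19 ✗
GC clamp: 3' end GAA has 1 G/C ✓
GC content: GC 5/17 = 29.4%, outside 37.9–63.1% ✗
homopolymer run: longest run = 2 ✓

Fails: length, GC content.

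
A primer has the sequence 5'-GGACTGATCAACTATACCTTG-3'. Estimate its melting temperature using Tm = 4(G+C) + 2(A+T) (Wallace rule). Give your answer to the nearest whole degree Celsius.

60°C

Base counts: A=6, T=6, G=4, C=5 (length 21).
Tm = 2·(6+6) + 4·(4+5) = 2·12 + 4·9 = 24 + 36 = 60°C.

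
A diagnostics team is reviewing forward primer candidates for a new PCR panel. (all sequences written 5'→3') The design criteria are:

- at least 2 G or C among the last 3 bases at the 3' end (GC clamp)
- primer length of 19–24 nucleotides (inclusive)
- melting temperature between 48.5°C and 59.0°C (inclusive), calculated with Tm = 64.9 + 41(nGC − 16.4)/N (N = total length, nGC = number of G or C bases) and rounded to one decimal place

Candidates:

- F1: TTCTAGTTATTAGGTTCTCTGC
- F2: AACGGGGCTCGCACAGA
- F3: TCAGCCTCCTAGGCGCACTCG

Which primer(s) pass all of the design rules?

F1 (22 nt, A=3 T=11 G=4 C=4): 3' end TGC has 2 G/C ✓; length 22 ✓; Tm = 64.9 + 41·(8 − 16.4)/22 = 49.2°C ✓ — passes.
F2 (17 nt, A=5 T=1 G=6 C=5): 3' end AGA has 1 G/C, need ≥2 ✗; length 17, outside 19–24 ✗; Tm = 64.9 + 41·(11 − 16.4)/17 = 51.9°C ✓ — fails.
F3 (21 nt, A=3 T=4 G=5 C=9): 3' end TCG has 2 G/C ✓; length 21 ✓; Tm = 64.9 + 41·(14 − 16.4)/21 = 60.2°C, outside 48.5–59.0°C ✗ — fails.

F1 only.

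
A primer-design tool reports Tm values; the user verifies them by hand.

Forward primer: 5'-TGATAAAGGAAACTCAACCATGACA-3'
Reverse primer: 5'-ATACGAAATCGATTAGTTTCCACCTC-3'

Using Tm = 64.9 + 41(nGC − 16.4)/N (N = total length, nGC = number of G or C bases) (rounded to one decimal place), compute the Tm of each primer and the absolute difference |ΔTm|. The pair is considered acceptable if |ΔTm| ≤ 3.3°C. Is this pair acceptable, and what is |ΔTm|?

Forward: G+C = 9, N = 25 → Tm = 64.9 + 41·(9 − 16.4)/25 = 52.8°C.
Reverse: G+C = 10, N = 26 → Tm = 64.9 + 41·(10 − 16.4)/26 = 54.8°C.
|ΔTm| = |52.8 − 54.8| = 2.0°C, ≤ 3.3°C.

|ΔTm| = 2.0°C; the pair is acceptable.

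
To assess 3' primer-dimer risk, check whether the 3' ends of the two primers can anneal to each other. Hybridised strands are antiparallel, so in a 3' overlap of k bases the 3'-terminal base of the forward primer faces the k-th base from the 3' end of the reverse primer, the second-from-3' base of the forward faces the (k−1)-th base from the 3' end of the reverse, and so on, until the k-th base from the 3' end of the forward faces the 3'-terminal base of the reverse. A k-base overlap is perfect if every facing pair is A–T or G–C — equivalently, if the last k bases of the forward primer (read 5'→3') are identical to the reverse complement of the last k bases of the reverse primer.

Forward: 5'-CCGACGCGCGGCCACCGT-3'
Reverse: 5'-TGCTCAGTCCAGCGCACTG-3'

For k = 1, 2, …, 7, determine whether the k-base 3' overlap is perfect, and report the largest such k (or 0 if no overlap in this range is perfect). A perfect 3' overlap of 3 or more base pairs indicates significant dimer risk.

Longest perfect overlap: 0 complementary base pairs; below the dimer-risk threshold (threshold 3).

Last 7 bases (5'→3') — forward …CCACCGT, reverse …CGCACTG.
Reverse complement of the reverse primer's last 7 bases: CAGTGCG; its first k bases are the reverse complement of the reverse primer's last k bases, so a perfect k-base overlap needs the forward primer's last k bases to equal them.
Comparing (forward last k vs required): k=1: T vs C ✗; k=2: GT vs CA ✗; k=3: CGT vs CAG ✗; k=4: CCGT vs CAGT ✗; k=5: ACCGT vs CAGTG ✗; k=6: CACCGT vs CAGTGC ✗; k=7: CCACCGT vs CAGTGCG ✗.
No overlap length from 1 to 7 is perfect, so the longest perfect 3' overlap is 0.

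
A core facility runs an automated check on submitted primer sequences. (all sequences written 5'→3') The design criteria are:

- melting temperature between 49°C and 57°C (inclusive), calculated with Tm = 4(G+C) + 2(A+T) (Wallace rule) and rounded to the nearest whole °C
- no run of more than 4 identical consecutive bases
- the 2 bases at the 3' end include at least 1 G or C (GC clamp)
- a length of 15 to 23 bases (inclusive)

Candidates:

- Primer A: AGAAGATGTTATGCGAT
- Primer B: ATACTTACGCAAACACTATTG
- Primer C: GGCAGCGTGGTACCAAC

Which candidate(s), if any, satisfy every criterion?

Primer B and Primer C.

Primer A (17 nt, A=6 T=5 G=5 C=1): Tm = 2·11 + 4·6 = 46°C, outside 49–57°C ✗; longest run = 2 ✓; 3' end AT has 0 G/C, need ≥1 ✗; length 17 ✓ — fails.
Primer B (21 nt, A=8 T=6 G=2 C=5): Tm = 2·14 + 4·7 = 56°C ✓; longest run = 3 ✓; 3' end TG has 1 G/C ✓; length 21 ✓ — passes.
Primer C (17 nt, A=4 T=2 G=6 C=5): Tm = 2·6 + 4·11 = 56°C ✓; longest run = 2 ✓; 3' end AC has 1 G/C ✓; length 17 ✓ — passes.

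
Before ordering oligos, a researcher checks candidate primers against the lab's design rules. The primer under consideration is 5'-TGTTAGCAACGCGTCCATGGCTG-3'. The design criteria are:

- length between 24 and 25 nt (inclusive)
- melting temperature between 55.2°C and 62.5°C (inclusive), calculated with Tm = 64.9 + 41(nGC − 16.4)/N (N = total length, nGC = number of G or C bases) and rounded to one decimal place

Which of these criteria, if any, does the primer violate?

Base counts: A=4, T=6, G=7, C=6 (length 23).
length: length 23, outside 24–25 ✗
Tm: Tm = 64.9 + 41·(13 − 16.4)/23 = 58.8°C ✓

Fails: length.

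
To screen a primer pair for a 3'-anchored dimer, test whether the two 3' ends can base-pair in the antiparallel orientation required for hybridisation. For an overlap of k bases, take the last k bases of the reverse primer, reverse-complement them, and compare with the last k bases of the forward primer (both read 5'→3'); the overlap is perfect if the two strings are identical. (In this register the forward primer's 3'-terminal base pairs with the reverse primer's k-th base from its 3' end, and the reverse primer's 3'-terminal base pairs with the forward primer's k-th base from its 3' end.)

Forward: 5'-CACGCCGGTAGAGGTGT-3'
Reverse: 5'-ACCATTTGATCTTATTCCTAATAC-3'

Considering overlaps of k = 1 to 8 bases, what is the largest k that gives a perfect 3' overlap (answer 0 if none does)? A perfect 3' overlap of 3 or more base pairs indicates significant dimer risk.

Last 8 bases (5'→3') — forward …AGAGGTGT, reverse …CCTAATAC.
Reverse complement of the reverse primer's last 8 bases: GTATTAGG; its first k bases are the reverse complement of the reverse primer's last k bases, so a perfect k-base overlap needs the forward primer's last k bases to equal them.
Comparing (forward last k vs required): k=1: T vs G ✗; k=2: GT vs GT ✓; k=3: TGT vs GTA ✗; k=4: GTGT vs GTAT ✗; k=5: GGTGT vs GTATT ✗; k=6: AGGTGT vs GTATTA ✗; k=7: GAGGTGT vs GTATTAG ✗; k=8: AGAGGTGT vs GTATTAGG ✗.
Only k = 2 is perfect, so the longest perfect 3' overlap is 2.

Longest perfect overlap: 2 complementary base pairs; below the dimer-risk threshold (threshold 3).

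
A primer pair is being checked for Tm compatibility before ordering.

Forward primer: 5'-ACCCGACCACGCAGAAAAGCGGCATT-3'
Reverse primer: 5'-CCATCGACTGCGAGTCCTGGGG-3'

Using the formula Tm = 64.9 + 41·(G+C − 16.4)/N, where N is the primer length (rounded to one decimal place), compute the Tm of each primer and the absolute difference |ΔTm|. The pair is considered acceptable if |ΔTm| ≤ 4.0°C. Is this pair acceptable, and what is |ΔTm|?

|ΔTm| = 0.4°C; the pair is acceptable.

Forward: G+C = 15, N = 26 → Tm = 64.9 + 41·(15 − 16.4)/26 = 62.7°C.
Reverse: G+C = 15, N = 22 → Tm = 64.9 + 41·(15 − 16.4)/22 = 62.3°C.
|ΔTm| = |62.7 − 62.3| = 0.4°C, ≤ 4.0°C.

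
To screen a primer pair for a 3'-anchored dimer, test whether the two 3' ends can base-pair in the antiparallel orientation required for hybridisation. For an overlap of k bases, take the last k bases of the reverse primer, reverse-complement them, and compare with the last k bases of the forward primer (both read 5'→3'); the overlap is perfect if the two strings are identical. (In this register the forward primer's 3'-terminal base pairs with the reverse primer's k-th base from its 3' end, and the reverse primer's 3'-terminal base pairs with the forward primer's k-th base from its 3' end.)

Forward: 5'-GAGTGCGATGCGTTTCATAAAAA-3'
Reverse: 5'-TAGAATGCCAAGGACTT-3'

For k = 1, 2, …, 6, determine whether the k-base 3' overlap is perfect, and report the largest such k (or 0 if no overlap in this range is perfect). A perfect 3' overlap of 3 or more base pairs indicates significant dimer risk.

Longest perfect overlap: 2 complementary base pairs; below the dimer-risk threshold (threshold 3).

Last 6 bases (5'→3') — forward …TAAAAA, reverse …GGACTT.
Reverse complement of the reverse primer's last 6 bases: AAGTCC; its first k bases are the reverse complement of the reverse primer's last k bases, so a perfect k-base overlap needs the forward primer's last k bases to equal them.
Comparing (forward last k vs required): k=1: A vs A ✓; k=2: AA vs AA ✓; k=3: AAA vs AAG ✗; k=4: AAAA vs AAGT ✗; k=5: AAAAA vs AAGTC ✗; k=6: TAAAAA vs AAGTCC ✗.
Perfect overlaps at k = 1, 2; the largest is 2.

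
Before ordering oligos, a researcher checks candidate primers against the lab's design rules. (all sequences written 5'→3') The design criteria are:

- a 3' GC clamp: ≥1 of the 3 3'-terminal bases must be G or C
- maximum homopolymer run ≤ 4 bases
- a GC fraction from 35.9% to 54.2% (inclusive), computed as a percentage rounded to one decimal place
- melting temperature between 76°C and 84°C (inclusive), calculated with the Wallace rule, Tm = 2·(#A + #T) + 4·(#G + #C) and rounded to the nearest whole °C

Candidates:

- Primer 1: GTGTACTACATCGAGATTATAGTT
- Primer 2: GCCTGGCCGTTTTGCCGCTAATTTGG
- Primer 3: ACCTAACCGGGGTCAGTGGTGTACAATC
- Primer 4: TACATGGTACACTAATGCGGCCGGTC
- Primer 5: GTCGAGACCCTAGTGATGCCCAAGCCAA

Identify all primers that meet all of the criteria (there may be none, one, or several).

Primer 4 only.

Primer 1 (24 nt, A=7 T=9 G=5 C=3): 3' end GTT has 1 G/C ✓; longest run = 2 ✓; GC 8/24 = 33.3%, outside 35.9–54.2% ✗; Tm = 2·16 + 4·8 = 64°C, outside 76–84°C ✗ — fails.
Primer 2 (26 nt, A=2 T=9 G=8 C=7): 3' end TGG has 2 G/C ✓; longest run = 4 ✓; GC 15/26 = 57.7%, outside 35.9–54.2% ✗; Tm = 2·11 + 4·15 = 82°C ✓ — fails.
Primer 3 (28 nt, A=7 T=6 G=8 C=7): 3' end ATC has 1 G/C ✓; longest run = 4 ✓; GC 15/28 = 53.6% ✓; Tm = 2·13 + 4·15 = 86°C, outside 76–84°C ✗ — fails.
Primer 4 (26 nt, A=6 T=6 G=7 C=7): 3' end GTC has 2 G/C ✓; longest run = 2 ✓; GC 14/26 = 53.8% ✓; Tm = 2·12 + 4·14 = 80°C ✓ — passes.
Primer 5 (28 nt, A=8 T=4 G=7 C=9): 3' end CAA has 1 G/C ✓; longest run = 3 ✓; GC 16/28 = 57.1%, outside 35.9–54.2% ✗; Tm = 2·12 + 4·16 = 88°C, outside 76–84°C ✗ — fails.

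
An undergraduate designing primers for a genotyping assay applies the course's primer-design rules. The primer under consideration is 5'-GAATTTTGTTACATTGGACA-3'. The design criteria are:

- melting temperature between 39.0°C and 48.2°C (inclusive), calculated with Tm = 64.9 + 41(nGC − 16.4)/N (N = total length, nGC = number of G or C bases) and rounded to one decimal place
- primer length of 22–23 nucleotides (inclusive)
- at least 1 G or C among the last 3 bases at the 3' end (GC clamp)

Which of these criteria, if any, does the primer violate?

Base counts: A=6, T=8, G=4, C=2 (length 20).
Tm: Tm = 64.9 + 41·(6 − 16.4)/20 = 43.6°C ✓
length: length 20, outside 22–23 ✗
GC clamp: 3' end ACA has 1 G/C ✓

Fails: length.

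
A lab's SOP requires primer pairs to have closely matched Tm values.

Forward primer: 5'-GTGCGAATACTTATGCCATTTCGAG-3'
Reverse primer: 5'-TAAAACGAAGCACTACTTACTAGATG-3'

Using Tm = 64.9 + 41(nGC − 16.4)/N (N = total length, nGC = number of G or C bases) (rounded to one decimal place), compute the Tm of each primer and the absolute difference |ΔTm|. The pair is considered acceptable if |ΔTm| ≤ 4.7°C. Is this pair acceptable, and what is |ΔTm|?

Forward: G+C = 11, N = 25 → Tm = 64.9 + 41·(11 − 16.4)/25 = 56.0°C.
Reverse: G+C = 9, N = 26 → Tm = 64.9 + 41·(9 − 16.4)/26 = 53.2°C.
|ΔTm| = |56.0 − 53.2| = 2.8°C, ≤ 4.7°C.

|ΔTm| = 2.8°C; the pair is acceptable.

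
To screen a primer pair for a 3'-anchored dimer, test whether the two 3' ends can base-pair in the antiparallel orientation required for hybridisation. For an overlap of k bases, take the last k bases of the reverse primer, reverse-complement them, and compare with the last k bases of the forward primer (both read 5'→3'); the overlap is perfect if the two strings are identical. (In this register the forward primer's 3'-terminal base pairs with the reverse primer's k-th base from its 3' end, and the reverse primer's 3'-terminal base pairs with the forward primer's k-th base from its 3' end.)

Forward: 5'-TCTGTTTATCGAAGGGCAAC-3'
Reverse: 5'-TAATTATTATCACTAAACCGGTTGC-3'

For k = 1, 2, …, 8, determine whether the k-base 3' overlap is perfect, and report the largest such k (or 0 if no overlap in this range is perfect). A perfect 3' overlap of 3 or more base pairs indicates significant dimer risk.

Last 8 bases (5'→3') — forward …AGGGCAAC, reverse …CCGGTTGC.
Reverse complement of the reverse primer's last 8 bases: GCAACCGG; its first k bases are the reverse complement of the reverse primer's last k bases, so a perfect k-base overlap needs the forward primer's last k bases to equal them.
Comparing (forward last k vs required): k=1: C vs G ✗; k=2: AC vs GC ✗; k=3: AAC vs GCA ✗; k=4: CAAC vs GCAA ✗; k=5: GCAAC vs GCAAC ✓; k=6: GGCAAC vs GCAACC ✗; k=7: GGGCAAC vs GCAACCG ✗; k=8: AGGGCAAC vs GCAACCGG ✗.
Only k = 5 is perfect, so the longest perfect 3' overlap is 5.

Longest perfect overlap: 5 complementary base pairs; significant dimer risk (threshold 3).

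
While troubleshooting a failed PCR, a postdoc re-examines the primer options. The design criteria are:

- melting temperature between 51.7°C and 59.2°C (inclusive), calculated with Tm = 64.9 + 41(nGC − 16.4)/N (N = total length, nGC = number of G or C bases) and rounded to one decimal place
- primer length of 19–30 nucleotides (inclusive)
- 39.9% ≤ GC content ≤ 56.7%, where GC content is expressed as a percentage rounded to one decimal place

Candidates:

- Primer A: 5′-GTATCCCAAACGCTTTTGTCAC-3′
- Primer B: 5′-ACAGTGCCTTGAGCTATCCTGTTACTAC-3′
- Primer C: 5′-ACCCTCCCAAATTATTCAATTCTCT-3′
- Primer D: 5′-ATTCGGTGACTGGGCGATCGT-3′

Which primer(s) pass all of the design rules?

Primer A only.

Primer A (22 nt, A=5 T=7 G=3 C=7): Tm = 64.9 + 41·(10 − 16.4)/22 = 53.0°C ✓; length 22 ✓; GC 10/22 = 45.5% ✓ — passes.
Primer B (28 nt, A=6 T=9 G=5 C=8): Tm = 64.9 + 41·(13 − 16.4)/28 = 59.9°C, outside 51.7–59.2°C ✗; length 28 ✓; GC 13/28 = 46.4% ✓ — fails.
Primer C (25 nt, A=7 T=9 G=0 C=9): Tm = 64.9 + 41·(9 − 16.4)/25 = 52.8°C ✓; length 25 ✓; GC 9/25 = 36.0%, outside 39.9–56.7% ✗ — fails.
Primer D (21 nt, A=3 T=6 G=8 C=4): Tm = 64.9 + 41·(12 − 16.4)/21 = 56.3°C ✓; length 21 ✓; GC 12/21 = 57.1%, outside 39.9–56.7% ✗ — fails.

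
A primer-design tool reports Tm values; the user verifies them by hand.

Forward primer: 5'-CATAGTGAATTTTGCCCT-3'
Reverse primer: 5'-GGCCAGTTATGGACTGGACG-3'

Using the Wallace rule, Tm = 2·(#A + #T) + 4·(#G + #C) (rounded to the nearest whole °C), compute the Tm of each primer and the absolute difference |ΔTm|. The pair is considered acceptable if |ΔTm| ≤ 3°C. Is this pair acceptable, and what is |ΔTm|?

|ΔTm| = 14°C; the pair is not acceptable.

Forward: A=4 T=7 G=3 C=4 → Tm = 2·11 + 4·7 = 50°C.
Reverse: A=4 T=4 G=8 C=4 → Tm = 2·8 + 4·12 = 64°C.
|ΔTm| = |50 − 64| = 14°C, > 3°C.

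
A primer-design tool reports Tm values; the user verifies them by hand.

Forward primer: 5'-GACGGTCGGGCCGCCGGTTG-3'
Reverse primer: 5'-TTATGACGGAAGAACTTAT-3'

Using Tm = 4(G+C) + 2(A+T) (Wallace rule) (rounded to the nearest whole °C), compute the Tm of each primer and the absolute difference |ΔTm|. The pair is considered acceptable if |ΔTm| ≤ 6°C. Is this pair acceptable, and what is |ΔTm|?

|ΔTm| = 22°C; the pair is not acceptable.

Forward: A=1 T=3 G=10 C=6 → Tm = 2·4 + 4·16 = 72°C.
Reverse: A=7 T=6 G=4 C=2 → Tm = 2·13 + 4·6 = 50°C.
|ΔTm| = |72 − 50| = 22°C, > 6°C.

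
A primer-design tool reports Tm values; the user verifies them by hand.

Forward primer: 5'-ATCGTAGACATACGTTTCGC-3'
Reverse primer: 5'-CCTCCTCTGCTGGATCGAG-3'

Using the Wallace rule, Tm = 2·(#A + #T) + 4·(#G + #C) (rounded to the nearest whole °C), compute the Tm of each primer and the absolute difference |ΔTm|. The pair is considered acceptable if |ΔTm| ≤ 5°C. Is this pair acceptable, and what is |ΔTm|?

Forward: A=5 T=6 G=4 C=5 → Tm = 2·11 + 4·9 = 58°C.
Reverse: A=2 T=5 G=5 C=7 → Tm = 2·7 + 4·12 = 62°C.
|ΔTm| = |58 − 62| = 4°C, ≤ 5°C.

|ΔTm| = 4°C; the pair is acceptable.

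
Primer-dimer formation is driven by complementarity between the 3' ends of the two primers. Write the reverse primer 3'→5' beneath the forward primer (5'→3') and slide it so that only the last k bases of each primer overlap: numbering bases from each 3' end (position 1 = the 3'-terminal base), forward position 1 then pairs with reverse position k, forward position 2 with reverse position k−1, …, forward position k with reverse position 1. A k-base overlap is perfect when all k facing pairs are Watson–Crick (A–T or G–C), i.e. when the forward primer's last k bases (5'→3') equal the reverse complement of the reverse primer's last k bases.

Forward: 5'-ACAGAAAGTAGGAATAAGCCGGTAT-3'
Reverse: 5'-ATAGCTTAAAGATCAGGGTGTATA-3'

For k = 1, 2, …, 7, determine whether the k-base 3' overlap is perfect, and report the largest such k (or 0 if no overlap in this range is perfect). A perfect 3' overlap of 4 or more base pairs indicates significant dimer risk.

Longest perfect overlap: 3 complementary base pairs; below the dimer-risk threshold (threshold 4).

Last 7 bases (5'→3') — forward …CCGGTAT, reverse …GTGTATA.
Reverse complement of the reverse primer's last 7 bases: TATACAC; its first k bases are the reverse complement of the reverse primer's last k bases, so a perfect k-base overlap needs the forward primer's last k bases to equal them.
Comparing (forward last k vs required): k=1: T vs T ✓; k=2: AT vs TA ✗; k=3: TAT vs TAT ✓; k=4: GTAT vs TATA ✗; k=5: GGTAT vs TATAC ✗; k=6: CGGTAT vs TATACA ✗; k=7: CCGGTAT vs TATACAC ✗.
Perfect overlaps at k = 1, 3; the largest is 3.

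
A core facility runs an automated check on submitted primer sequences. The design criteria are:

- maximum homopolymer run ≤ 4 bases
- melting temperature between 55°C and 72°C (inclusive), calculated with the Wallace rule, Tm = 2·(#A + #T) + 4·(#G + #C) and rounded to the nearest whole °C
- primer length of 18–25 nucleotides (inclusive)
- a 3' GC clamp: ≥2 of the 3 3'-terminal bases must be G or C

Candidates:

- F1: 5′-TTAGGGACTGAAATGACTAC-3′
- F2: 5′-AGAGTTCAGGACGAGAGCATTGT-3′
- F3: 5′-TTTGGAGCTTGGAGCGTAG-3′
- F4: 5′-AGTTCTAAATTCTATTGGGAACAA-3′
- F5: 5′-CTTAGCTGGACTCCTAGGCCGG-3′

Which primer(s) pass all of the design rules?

F1 (20 nt, A=7 T=5 G=5 C=3): longest run = 3 ✓; Tm = 2·12 + 4·8 = 56°C ✓; length 20 ✓; 3' end TAC has 1 G/C, need ≥2 ✗ — fails.
F2 (23 nt, A=7 T=5 G=8 C=3): longest run = 2 ✓; Tm = 2·12 + 4·11 = 68°C ✓; length 23 ✓; 3' end TGT has 1 G/C, need ≥2 ✗ — fails.
F3 (19 nt, A=3 T=6 G=8 C=2): longest run = 3 ✓; Tm = 2·9 + 4·10 = 58°C ✓; length 19 ✓; 3' end TAG has 1 G/C, need ≥2 ✗ — fails.
F4 (24 nt, A=9 T=8 G=4 C=3): longest run = 3 ✓; Tm = 2·17 + 4·7 = 62°C ✓; length 24 ✓; 3' end CAA has 1 G/C, need ≥2 ✗ — fails.
F5 (22 nt, A=3 T=5 G=7 C=7): longest run = 2 ✓; Tm = 2·8 + 4·14 = 72°C ✓; length 22 ✓; 3' end CGG has 3 G/C ✓ — passes.

F5 only.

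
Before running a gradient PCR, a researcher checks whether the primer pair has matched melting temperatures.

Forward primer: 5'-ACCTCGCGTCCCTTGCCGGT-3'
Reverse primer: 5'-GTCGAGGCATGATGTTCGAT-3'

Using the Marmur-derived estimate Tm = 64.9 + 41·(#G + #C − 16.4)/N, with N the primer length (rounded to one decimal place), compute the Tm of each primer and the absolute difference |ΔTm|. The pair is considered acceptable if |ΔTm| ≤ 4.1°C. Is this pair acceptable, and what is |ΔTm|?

Forward: G+C = 14, N = 20 → Tm = 64.9 + 41·(14 − 16.4)/20 = 60.0°C.
Reverse: G+C = 10, N = 20 → Tm = 64.9 + 41·(10 − 16.4)/20 = 51.8°C.
|ΔTm| = |60.0 − 51.8| = 8.2°C, > 4.1°C.

|ΔTm| = 8.2°C; the pair is not acceptable.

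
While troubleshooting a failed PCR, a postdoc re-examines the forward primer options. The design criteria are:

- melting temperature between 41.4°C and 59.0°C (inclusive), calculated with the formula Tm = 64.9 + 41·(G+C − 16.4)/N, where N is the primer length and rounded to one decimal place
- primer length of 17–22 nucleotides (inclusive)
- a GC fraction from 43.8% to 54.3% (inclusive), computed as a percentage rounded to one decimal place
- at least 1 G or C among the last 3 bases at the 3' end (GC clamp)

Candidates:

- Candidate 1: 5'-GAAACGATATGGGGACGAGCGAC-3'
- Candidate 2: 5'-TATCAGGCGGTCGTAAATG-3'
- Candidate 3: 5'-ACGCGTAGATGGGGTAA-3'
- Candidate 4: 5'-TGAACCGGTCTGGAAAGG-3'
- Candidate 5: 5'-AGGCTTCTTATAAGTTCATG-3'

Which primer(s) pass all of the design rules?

Candidate 1 (23 nt, A=8 T=2 G=9 C=4): Tm = 64.9 + 41·(13 − 16.4)/23 = 58.8°C ✓; length 23, outside 17–22 ✗; GC 13/23 = 56.5%, outside 43.8–54.3% ✗; 3' end GAC has 2 G/C ✓ — fails.
Candidate 2 (19 nt, A=5 T=5 G=6 C=3): Tm = 64.9 + 41·(9 − 16.4)/19 = 48.9°C ✓; length 19 ✓; GC 9/19 = 47.4% ✓; 3' end ATG has 1 G/C ✓ — passes.
Candidate 3 (17 nt, A=5 T=3 G=7 C=2): Tm = 64.9 + 41·(9 − 16.4)/17 = 47.1°C ✓; length 17 ✓; GC 9/17 = 52.9% ✓; 3' end TAA has 0 G/C, need ≥1 ✗ — fails.
Candidate 4 (18 nt, A=5 T=3 G=7 C=3): Tm = 64.9 + 41·(10 − 16.4)/18 = 50.3°C ✓; length 18 ✓; GC 10/18 = 55.6%, outside 43.8–54.3% ✗; 3' end AGG has 2 G/C ✓ — fails.
Candidate 5 (20 nt, A=5 T=8 G=4 C=3): Tm = 64.9 + 41·(7 − 16.4)/20 = 45.6°C ✓; length 20 ✓; GC 7/20 = 35.0%, outside 43.8–54.3% ✗; 3' end ATG has 1 G/C ✓ — fails.

Candidate 2 only.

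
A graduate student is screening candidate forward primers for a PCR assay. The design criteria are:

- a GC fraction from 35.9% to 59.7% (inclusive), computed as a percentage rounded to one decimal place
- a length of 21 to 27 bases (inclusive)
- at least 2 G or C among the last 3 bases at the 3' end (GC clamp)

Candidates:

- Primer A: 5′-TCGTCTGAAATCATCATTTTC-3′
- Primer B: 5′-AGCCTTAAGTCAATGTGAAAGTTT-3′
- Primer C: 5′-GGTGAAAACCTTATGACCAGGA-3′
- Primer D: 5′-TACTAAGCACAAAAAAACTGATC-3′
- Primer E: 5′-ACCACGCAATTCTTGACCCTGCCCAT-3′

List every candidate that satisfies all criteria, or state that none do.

Primer A (21 nt, A=5 T=9 G=2 C=5): GC 7/21 = 33.3%, outside 35.9–59.7% ✗; length 21 ✓; 3' end TTC has 1 G/C, need ≥2 ✗ — fails.
Primer B (24 nt, A=8 T=8 G=5 C=3): GC 8/24 = 33.3%, outside 35.9–59.7% ✗; length 24 ✓; 3' end TTT has 0 G/C, need ≥2 ✗ — fails.
Primer C (22 nt, A=8 T=4 G=6 C=4): GC 10/22 = 45.5% ✓; length 22 ✓; 3' end GGA has 2 G/C ✓ — passes.
Primer D (23 nt, A=12 T=4 G=2 C=5): GC 7/23 = 30.4%, outside 35.9–59.7% ✗; length 23 ✓; 3' end ATC has 1 G/C, need ≥2 ✗ — fails.
Primer E (26 nt, A=6 T=6 G=3 C=11): GC 14/26 = 53.8% ✓; length 26 ✓; 3' end CAT has 1 G/C, need ≥2 ✗ — fails.

Primer C only.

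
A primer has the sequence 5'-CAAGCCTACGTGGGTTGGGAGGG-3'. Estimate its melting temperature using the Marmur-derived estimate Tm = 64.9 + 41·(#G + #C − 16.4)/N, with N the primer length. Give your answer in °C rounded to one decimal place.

62.4°C

Base counts: A=4, T=4, G=11, C=4; G+C = 15, N = 23.
Tm = 64.9 + 41·(15 − 16.4)/23 = 64.9 + -57.40/23 = 62.4°C.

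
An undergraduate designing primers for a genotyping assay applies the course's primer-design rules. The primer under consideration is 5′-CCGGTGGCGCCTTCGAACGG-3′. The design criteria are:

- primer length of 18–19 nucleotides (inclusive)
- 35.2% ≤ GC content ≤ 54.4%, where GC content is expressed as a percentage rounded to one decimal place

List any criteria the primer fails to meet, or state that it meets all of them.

Fails: length, GC content.

Base counts: A=2, T=3, G=8, C=7 (length 20).
length: length 20, outside 18–19 ✗
GC content: GC 15/20 = 75.0%, outside 35.2–54.4% ✗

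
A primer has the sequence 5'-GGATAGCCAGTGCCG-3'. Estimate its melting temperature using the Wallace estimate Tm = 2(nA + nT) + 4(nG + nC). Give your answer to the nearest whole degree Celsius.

Base counts: A=3, T=2, G=6, C=4 (length 15).
Tm = 2·(3+2) + 4·(6+4) = 2·5 + 4·10 = 10 + 40 = 50°C.

50°C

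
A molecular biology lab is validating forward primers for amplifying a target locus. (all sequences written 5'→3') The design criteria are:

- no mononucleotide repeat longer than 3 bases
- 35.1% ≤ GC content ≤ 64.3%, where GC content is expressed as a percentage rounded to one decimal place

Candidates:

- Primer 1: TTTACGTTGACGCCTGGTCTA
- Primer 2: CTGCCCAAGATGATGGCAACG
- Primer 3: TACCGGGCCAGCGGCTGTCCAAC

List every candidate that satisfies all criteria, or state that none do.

Primer 1 and Primer 2.

Primer 1 (21 nt, A=3 T=8 G=5 C=5): longest run = 3 ✓; GC 10/21 = 47.6% ✓ — passes.
Primer 2 (21 nt, A=6 T=3 G=6 C=6): longest run = 3 ✓; GC 12/21 = 57.1% ✓ — passes.
Primer 3 (23 nt, A=4 T=3 G=7 C=9): longest run = 3 ✓; GC 16/23 = 69.6%, outside 35.1–64.3% ✗ — fails.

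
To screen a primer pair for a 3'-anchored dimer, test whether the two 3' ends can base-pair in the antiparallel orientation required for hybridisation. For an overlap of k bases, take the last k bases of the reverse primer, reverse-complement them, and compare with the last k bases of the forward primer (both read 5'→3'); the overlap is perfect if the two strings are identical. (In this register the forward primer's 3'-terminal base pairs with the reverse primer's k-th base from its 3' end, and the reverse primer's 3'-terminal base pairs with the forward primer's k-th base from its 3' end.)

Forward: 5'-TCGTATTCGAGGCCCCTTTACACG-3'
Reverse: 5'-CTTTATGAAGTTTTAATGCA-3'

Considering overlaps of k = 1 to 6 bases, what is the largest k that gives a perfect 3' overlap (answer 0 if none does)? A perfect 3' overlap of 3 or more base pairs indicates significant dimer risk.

Longest perfect overlap: 0 complementary base pairs; below the dimer-risk threshold (threshold 3).

Last 6 bases (5'→3') — forward …TACACG, reverse …AATGCA.
Reverse complement of the reverse primer's last 6 bases: TGCATT; its first k bases are the reverse complement of the reverse primer's last k bases, so a perfect k-base overlap needs the forward primer's last k bases to equal them.
Comparing (forward last k vs required): k=1: G vs T ✗; k=2: CG vs TG ✗; k=3: ACG vs TGC ✗; k=4: CACG vs TGCA ✗; k=5: ACACG vs TGCAT ✗; k=6: TACACG vs TGCATT ✗.
No overlap length from 1 to 6 is perfect, so the longest perfect 3' overlap is 0.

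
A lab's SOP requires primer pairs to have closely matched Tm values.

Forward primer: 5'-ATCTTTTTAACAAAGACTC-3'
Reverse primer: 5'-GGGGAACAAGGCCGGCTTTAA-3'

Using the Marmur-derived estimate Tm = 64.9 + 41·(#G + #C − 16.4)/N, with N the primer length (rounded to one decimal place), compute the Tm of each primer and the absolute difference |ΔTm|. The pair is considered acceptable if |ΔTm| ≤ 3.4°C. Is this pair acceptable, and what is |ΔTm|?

Forward: G+C = 5, N = 19 → Tm = 64.9 + 41·(5 − 16.4)/19 = 40.3°C.
Reverse: G+C = 12, N = 21 → Tm = 64.9 + 41·(12 − 16.4)/21 = 56.3°C.
|ΔTm| = |40.3 − 56.3| = 16.0°C, > 3.4°C.

|ΔTm| = 16.0°C; the pair is not acceptable.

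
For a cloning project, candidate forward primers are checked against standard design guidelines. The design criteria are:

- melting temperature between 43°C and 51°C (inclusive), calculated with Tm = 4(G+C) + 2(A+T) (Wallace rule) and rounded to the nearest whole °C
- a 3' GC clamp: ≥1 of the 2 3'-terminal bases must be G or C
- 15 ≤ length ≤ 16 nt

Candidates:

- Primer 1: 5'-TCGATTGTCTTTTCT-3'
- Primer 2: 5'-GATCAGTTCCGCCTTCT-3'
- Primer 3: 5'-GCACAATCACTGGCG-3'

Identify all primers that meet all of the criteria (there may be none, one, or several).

Primer 3 only.

Primer 1 (15 nt, A=1 T=9 G=2 C=3): Tm = 2·10 + 4·5 = 40°C, outside 43–51°C ✗; 3' end CT has 1 G/C ✓; length 15 ✓ — fails.
Primer 2 (17 nt, A=2 T=6 G=3 C=6): Tm = 2·8 + 4·9 = 52°C, outside 43–51°C ✗; 3' end CT has 1 G/C ✓; length 17, outside 15–16 ✗ — fails.
Primer 3 (15 nt, A=4 T=2 G=4 C=5): Tm = 2·6 + 4·9 = 48°C ✓; 3' end CG has 2 G/C ✓; length 15 ✓ — passes.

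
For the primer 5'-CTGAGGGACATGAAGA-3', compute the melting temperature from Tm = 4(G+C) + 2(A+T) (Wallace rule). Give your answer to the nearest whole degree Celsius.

Base counts: A=6, T=2, G=6, C=2 (length 16).
Tm = 2·(6+2) + 4·(6+2) = 2·8 + 4·8 = 16 + 32 = 48°C.

48°C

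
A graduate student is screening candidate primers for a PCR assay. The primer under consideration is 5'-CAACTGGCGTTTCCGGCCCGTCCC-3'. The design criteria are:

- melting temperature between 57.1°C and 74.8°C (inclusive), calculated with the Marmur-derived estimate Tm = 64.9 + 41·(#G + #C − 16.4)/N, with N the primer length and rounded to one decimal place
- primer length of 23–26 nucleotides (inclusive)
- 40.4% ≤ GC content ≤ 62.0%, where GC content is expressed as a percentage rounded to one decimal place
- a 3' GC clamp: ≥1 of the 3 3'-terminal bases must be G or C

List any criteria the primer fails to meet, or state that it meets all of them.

Fails: GC content.

Base counts: A=2, T=5, G=6, C=11 (length 24).
Tm: Tm = 64.9 + 41·(17 − 16.4)/24 = 65.9°C ✓
length: length 24 ✓
GC content: GC 17/24 = 70.8%, outside 40.4–62.0% ✗
GC clamp: 3' end CCC has 3 G/C ✓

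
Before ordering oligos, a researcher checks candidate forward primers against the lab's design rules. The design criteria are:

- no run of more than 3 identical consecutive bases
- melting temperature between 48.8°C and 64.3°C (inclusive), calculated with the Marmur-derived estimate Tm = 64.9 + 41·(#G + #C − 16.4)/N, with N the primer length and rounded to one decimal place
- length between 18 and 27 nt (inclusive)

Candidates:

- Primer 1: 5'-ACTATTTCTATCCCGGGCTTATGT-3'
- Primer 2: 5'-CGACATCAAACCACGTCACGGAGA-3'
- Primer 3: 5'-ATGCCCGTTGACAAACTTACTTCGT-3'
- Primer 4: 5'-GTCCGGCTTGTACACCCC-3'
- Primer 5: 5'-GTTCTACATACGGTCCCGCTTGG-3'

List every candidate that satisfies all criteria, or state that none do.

Primer 1, Primer 2, Primer 3 and Primer 5.

Primer 1 (24 nt, A=4 T=10 G=4 C=6): longest run = 3 ✓; Tm = 64.9 + 41·(10 − 16.4)/24 = 54.0°C ✓; length 24 ✓ — passes.
Primer 2 (24 nt, A=9 T=2 G=5 C=8): longest run = 3 ✓; Tm = 64.9 + 41·(13 − 16.4)/24 = 59.1°C ✓; length 24 ✓ — passes.
Primer 3 (25 nt, A=6 T=8 G=4 C=7): longest run = 3 ✓; Tm = 64.9 + 41·(11 − 16.4)/25 = 56.0°C ✓; length 25 ✓ — passes.
Primer 4 (18 nt, A=2 T=4 G=4 C=8): longest run = 4, exceeds 3 ✗; Tm = 64.9 + 41·(12 − 16.4)/18 = 54.9°C ✓; length 18 ✓ — fails.
Primer 5 (23 nt, A=3 T=7 G=6 C=7): longest run = 3 ✓; Tm = 64.9 + 41·(13 − 16.4)/23 = 58.8°C ✓; length 23 ✓ — passes.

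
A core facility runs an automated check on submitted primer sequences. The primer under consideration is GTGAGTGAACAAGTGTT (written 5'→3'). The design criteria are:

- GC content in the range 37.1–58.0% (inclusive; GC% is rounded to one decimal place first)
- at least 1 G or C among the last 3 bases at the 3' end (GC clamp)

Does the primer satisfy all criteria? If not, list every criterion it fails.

Base counts: A=5, T=5, G=6, C=1 (length 17).
GC content: GC 7/17 = 41.2% ✓
GC clamp: 3' end GTT has 1 G/C ✓

Meets all criteria.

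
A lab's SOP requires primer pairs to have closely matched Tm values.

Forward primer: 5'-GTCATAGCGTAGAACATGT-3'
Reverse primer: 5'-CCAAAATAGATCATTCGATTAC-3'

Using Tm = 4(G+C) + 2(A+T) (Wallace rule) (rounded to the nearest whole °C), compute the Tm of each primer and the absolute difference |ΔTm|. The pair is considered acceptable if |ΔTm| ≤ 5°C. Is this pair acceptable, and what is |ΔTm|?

|ΔTm| = 4°C; the pair is acceptable.

Forward: A=6 T=5 G=5 C=3 → Tm = 2·11 + 4·8 = 54°C.
Reverse: A=9 T=6 G=2 C=5 → Tm = 2·15 + 4·7 = 58°C.
|ΔTm| = |54 − 58| = 4°C, ≤ 5°C.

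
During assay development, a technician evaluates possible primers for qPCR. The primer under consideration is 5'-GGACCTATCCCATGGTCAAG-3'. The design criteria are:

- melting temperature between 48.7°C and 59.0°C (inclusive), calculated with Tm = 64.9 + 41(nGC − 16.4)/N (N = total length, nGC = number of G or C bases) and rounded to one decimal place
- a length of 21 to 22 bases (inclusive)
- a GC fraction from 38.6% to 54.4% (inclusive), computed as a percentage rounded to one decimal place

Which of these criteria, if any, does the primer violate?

Fails: length, GC content.

Base counts: A=5, T=4, G=5, C=6 (length 20).
Tm: Tm = 64.9 + 41·(11 − 16.4)/20 = 53.8°C ✓
length: length 20, outside 21–22 ✗
GC content: GC 11/20 = 55.0%, outside 38.6–54.4% ✗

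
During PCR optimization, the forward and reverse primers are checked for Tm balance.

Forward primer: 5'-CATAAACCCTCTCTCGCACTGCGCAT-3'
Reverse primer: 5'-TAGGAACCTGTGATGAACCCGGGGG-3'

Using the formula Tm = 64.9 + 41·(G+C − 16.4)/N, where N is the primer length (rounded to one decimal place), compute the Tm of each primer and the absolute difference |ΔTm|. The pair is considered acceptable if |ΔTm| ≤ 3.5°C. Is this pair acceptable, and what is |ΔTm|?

|ΔTm| = 1.5°C; the pair is acceptable.

Forward: G+C = 14, N = 26 → Tm = 64.9 + 41·(14 − 16.4)/26 = 61.1°C.
Reverse: G+C = 15, N = 25 → Tm = 64.9 + 41·(15 − 16.4)/25 = 62.6°C.
|ΔTm| = |61.1 − 62.6| = 1.5°C, ≤ 3.5°C.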